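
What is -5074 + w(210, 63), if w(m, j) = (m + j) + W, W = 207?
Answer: -4594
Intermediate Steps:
w(m, j) = 207 + j + m (w(m, j) = (m + j) + 207 = (j + m) + 207 = 207 + j + m)
-5074 + w(210, 63) = -5074 + (207 + 63 + 210) = -5074 + 480 = -4594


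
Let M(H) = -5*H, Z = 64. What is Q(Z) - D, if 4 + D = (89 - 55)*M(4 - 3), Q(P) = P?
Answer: 238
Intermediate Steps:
D = -174 (D = -4 + (89 - 55)*(-5*(4 - 3)) = -4 + 34*(-5*1) = -4 + 34*(-5) = -4 - 170 = -174)
Q(Z) - D = 64 - 1*(-174) = 64 + 174 = 238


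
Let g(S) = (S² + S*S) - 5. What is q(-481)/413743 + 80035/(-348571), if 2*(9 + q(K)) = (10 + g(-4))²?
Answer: -65756922589/288437622506 ≈ -0.22798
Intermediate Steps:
g(S) = -5 + 2*S² (g(S) = (S² + S²) - 5 = 2*S² - 5 = -5 + 2*S²)
q(K) = 1351/2 (q(K) = -9 + (10 + (-5 + 2*(-4)²))²/2 = -9 + (10 + (-5 + 2*16))²/2 = -9 + (10 + (-5 + 32))²/2 = -9 + (10 + 27)²/2 = -9 + (½)*37² = -9 + (½)*1369 = -9 + 1369/2 = 1351/2)
q(-481)/413743 + 80035/(-348571) = (1351/2)/413743 + 80035/(-348571) = (1351/2)*(1/413743) + 80035*(-1/348571) = 1351/827486 - 80035/348571 = -65756922589/288437622506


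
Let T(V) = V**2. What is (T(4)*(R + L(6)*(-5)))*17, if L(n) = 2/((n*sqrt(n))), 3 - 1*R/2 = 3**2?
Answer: -3264 - 680*sqrt(6)/9 ≈ -3449.1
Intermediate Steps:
R = -12 (R = 6 - 2*3**2 = 6 - 2*9 = 6 - 18 = -12)
L(n) = 2/n**(3/2) (L(n) = 2/(n**(3/2)) = 2/n**(3/2))
(T(4)*(R + L(6)*(-5)))*17 = (4**2*(-12 + (2/6**(3/2))*(-5)))*17 = (16*(-12 + (2*(sqrt(6)/36))*(-5)))*17 = (16*(-12 + (sqrt(6)/18)*(-5)))*17 = (16*(-12 - 5*sqrt(6)/18))*17 = (-192 - 40*sqrt(6)/9)*17 = -3264 - 680*sqrt(6)/9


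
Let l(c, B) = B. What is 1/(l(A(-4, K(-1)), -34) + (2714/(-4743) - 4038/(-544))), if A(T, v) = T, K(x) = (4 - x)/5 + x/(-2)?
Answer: -4464/121195 ≈ -0.036833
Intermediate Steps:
K(x) = ⅘ - 7*x/10 (K(x) = (4 - x)*(⅕) + x*(-½) = (⅘ - x/5) - x/2 = ⅘ - 7*x/10)
1/(l(A(-4, K(-1)), -34) + (2714/(-4743) - 4038/(-544))) = 1/(-34 + (2714/(-4743) - 4038/(-544))) = 1/(-34 + (2714*(-1/4743) - 4038*(-1/544))) = 1/(-34 + (-2714/4743 + 2019/272)) = 1/(-34 + 30581/4464) = 1/(-121195/4464) = -4464/121195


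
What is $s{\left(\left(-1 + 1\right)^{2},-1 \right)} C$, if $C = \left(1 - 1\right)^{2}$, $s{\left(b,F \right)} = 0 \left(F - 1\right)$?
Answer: $0$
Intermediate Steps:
$s{\left(b,F \right)} = 0$ ($s{\left(b,F \right)} = 0 \left(-1 + F\right) = 0$)
$C = 0$ ($C = \left(1 - 1\right)^{2} = 0^{2} = 0$)
$s{\left(\left(-1 + 1\right)^{2},-1 \right)} C = 0 \cdot 0 = 0$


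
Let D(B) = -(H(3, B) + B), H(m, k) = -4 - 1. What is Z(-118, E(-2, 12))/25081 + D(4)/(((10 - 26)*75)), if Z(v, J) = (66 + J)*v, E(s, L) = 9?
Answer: -10645081/30097200 ≈ -0.35369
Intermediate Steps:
H(m, k) = -5
D(B) = 5 - B (D(B) = -(-5 + B) = 5 - B)
Z(v, J) = v*(66 + J)
Z(-118, E(-2, 12))/25081 + D(4)/(((10 - 26)*75)) = -118*(66 + 9)/25081 + (5 - 1*4)/(((10 - 26)*75)) = -118*75*(1/25081) + (5 - 4)/((-16*75)) = -8850*1/25081 + 1/(-1200) = -8850/25081 + 1*(-1/1200) = -8850/25081 - 1/1200 = -10645081/30097200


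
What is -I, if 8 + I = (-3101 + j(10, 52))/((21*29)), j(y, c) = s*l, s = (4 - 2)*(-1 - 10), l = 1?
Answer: 2665/203 ≈ 13.128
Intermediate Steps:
s = -22 (s = 2*(-11) = -22)
j(y, c) = -22 (j(y, c) = -22*1 = -22)
I = -2665/203 (I = -8 + (-3101 - 22)/((21*29)) = -8 - 3123/609 = -8 - 3123*1/609 = -8 - 1041/203 = -2665/203 ≈ -13.128)
-I = -1*(-2665/203) = 2665/203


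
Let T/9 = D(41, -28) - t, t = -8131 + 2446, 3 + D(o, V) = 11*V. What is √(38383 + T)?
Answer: √86749 ≈ 294.53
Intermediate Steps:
D(o, V) = -3 + 11*V
t = -5685
T = 48366 (T = 9*((-3 + 11*(-28)) - 1*(-5685)) = 9*((-3 - 308) + 5685) = 9*(-311 + 5685) = 9*5374 = 48366)
√(38383 + T) = √(38383 + 48366) = √86749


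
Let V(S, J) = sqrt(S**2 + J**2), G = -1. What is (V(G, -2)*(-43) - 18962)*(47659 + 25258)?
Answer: -1382652154 - 3135431*sqrt(5) ≈ -1.3897e+9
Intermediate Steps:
V(S, J) = sqrt(J**2 + S**2)
(V(G, -2)*(-43) - 18962)*(47659 + 25258) = (sqrt((-2)**2 + (-1)**2)*(-43) - 18962)*(47659 + 25258) = (sqrt(4 + 1)*(-43) - 18962)*72917 = (sqrt(5)*(-43) - 18962)*72917 = (-43*sqrt(5) - 18962)*72917 = (-18962 - 43*sqrt(5))*72917 = -1382652154 - 3135431*sqrt(5)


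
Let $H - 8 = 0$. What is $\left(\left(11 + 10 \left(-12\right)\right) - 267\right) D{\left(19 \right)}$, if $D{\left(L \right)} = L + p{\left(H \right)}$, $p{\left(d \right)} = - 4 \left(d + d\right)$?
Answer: $16920$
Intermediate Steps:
$H = 8$ ($H = 8 + 0 = 8$)
$p{\left(d \right)} = - 8 d$ ($p{\left(d \right)} = - 4 \cdot 2 d = - 8 d$)
$D{\left(L \right)} = -64 + L$ ($D{\left(L \right)} = L - 64 = -64 + L$)
$\left(\left(11 + 10 \left(-12\right)\right) - 267\right) D{\left(19 \right)} = \left(\left(11 + 10 \left(-12\right)\right) - 267\right) \left(-64 + 19\right) = \left(\left(11 - 120\right) - 267\right) \left(-45\right) = \left(-109 - 267\right) \left(-45\right) = \left(-376\right) \left(-45\right) = 16920$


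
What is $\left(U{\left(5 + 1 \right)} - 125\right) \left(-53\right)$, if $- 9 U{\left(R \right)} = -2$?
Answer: $\frac{59519}{9} \approx 6613.2$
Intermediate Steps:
$U{\left(R \right)} = \frac{2}{9}$ ($U{\left(R \right)} = \left(- \frac{1}{9}\right) \left(-2\right) = \frac{2}{9}$)
$\left(U{\left(5 + 1 \right)} - 125\right) \left(-53\right) = \left(\frac{2}{9} - 125\right) \left(-53\right) = \left(- \frac{1123}{9}\right) \left(-53\right) = \frac{59519}{9}$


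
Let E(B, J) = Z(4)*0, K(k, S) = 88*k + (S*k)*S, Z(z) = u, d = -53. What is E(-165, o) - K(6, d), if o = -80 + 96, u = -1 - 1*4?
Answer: -17382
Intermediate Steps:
u = -5 (u = -1 - 4 = -5)
o = 16
Z(z) = -5
K(k, S) = 88*k + k*S**2
E(B, J) = 0 (E(B, J) = -5*0 = 0)
E(-165, o) - K(6, d) = 0 - 6*(88 + (-53)**2) = 0 - 6*(88 + 2809) = 0 - 6*2897 = 0 - 1*17382 = 0 - 17382 = -17382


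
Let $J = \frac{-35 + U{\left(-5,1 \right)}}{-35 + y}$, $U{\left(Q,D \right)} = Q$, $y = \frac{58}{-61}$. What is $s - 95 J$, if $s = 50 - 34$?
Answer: $- \frac{196712}{2193} \approx -89.7$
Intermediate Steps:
$y = - \frac{58}{61}$ ($y = 58 \left(- \frac{1}{61}\right) = - \frac{58}{61} \approx -0.95082$)
$s = 16$
$J = \frac{2440}{2193}$ ($J = \frac{-35 - 5}{-35 - \frac{58}{61}} = - \frac{40}{- \frac{2193}{61}} = \left(-40\right) \left(- \frac{61}{2193}\right) = \frac{2440}{2193} \approx 1.1126$)
$s - 95 J = 16 - \frac{231800}{2193} = - \frac{196712}{2193}$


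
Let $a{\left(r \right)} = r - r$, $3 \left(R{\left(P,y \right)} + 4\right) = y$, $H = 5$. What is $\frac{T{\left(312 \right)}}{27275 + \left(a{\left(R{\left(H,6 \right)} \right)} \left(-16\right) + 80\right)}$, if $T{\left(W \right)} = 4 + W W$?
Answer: $\frac{97348}{27355} \approx 3.5587$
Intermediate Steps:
$R{\left(P,y \right)} = -4 + \frac{y}{3}$
$a{\left(r \right)} = 0$
$T{\left(W \right)} = 4 + W^{2}$
$\frac{T{\left(312 \right)}}{27275 + \left(a{\left(R{\left(H,6 \right)} \right)} \left(-16\right) + 80\right)} = \frac{4 + 312^{2}}{27275 + \left(0 \left(-16\right) + 80\right)} = \frac{4 + 97344}{27275 + \left(0 + 80\right)} = \frac{97348}{27275 + 80} = \frac{97348}{27355}$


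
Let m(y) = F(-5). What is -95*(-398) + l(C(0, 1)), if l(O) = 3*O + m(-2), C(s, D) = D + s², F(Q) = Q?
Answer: 37808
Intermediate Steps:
m(y) = -5
l(O) = -5 + 3*O (l(O) = 3*O - 5 = -5 + 3*O)
-95*(-398) + l(C(0, 1)) = -95*(-398) + (-5 + 3*(1 + 0²)) = 37810 + (-5 + 3*(1 + 0)) = 37810 + (-5 + 3*1) = 37810 + (-5 + 3) = 37810 - 2 = 37808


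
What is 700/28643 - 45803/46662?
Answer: -1279271929/1336539666 ≈ -0.95715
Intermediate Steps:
700/28643 - 45803/46662 = -1279271929/1336539666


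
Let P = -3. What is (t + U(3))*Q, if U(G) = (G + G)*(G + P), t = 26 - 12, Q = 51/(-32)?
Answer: -357/16 ≈ -22.313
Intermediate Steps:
Q = -51/32 (Q = 51*(-1/32) = -51/32 ≈ -1.5938)
t = 14
U(G) = 2*G*(-3 + G) (U(G) = (G + G)*(G - 3) = (2*G)*(-3 + G) = 2*G*(-3 + G))
(t + U(3))*Q = (14 + 2*3*(-3 + 3))*(-51/32) = (14 + 2*3*0)*(-51/32) = (14 + 0)*(-51/32) = 14*(-51/32) = -357/16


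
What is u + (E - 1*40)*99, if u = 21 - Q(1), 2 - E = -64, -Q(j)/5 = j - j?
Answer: 2595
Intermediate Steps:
Q(j) = 0 (Q(j) = -5*(j - j) = -5*0 = 0)
E = 66 (E = 2 - 1*(-64) = 2 + 64 = 66)
u = 21 (u = 21 - 1*0 = 21 + 0 = 21)
u + (E - 1*40)*99 = 21 + (66 - 1*40)*99 = 21 + (66 - 40)*99 = 21 + 26*99 = 21 + 2574 = 2595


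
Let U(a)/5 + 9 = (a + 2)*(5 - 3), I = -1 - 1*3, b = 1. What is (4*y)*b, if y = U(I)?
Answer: -260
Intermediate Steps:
I = -4 (I = -1 - 3 = -4)
U(a) = -25 + 10*a (U(a) = -45 + 5*((a + 2)*(5 - 3)) = -45 + 5*((2 + a)*2) = -45 + 5*(4 + 2*a) = -45 + (20 + 10*a) = -25 + 10*a)
y = -65 (y = -25 + 10*(-4) = -25 - 40 = -65)
(4*y)*b = (4*(-65))*1 = -260*1 = -260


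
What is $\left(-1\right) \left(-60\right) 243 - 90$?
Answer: $14490$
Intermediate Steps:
$\left(-1\right) \left(-60\right) 243 - 90 = 60 \cdot 243 - 90 = 14580 - 90 = 14490$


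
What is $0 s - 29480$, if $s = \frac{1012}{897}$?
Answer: $-29480$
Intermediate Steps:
$s = \frac{44}{39}$ ($s = 1012 \cdot \frac{1}{897} = \frac{44}{39} \approx 1.1282$)
$0 s - 29480 = 0 \cdot \frac{44}{39} - 29480 = 0 - 29480 = -29480$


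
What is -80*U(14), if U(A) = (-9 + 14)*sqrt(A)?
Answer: -400*sqrt(14) ≈ -1496.7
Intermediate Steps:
U(A) = 5*sqrt(A)
-80*U(14) = -400*sqrt(14)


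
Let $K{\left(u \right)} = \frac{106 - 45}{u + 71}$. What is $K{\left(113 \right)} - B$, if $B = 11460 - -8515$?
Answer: $- \frac{3675339}{184} \approx -19975.0$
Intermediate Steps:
$B = 19975$ ($B = 11460 + 8515 = 19975$)
$K{\left(u \right)} = \frac{61}{71 + u}$
$K{\left(113 \right)} - B = \frac{61}{71 + 113} - 19975 = \frac{61}{184} - 19975 = - \frac{3675339}{184}$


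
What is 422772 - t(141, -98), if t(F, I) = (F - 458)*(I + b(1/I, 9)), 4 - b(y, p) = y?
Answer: 38511769/98 ≈ 3.9298e+5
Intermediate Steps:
b(y, p) = 4 - y
t(F, I) = (-458 + F)*(4 + I - 1/I) (t(F, I) = (F - 458)*(I + (4 - 1/I)) = (-458 + F)*(4 + I - 1/I))
422772 - t(141, -98) = 422772 - (-1832 - 458*(-98) + 4*141 + 458/(-98) + 141*(-98) - 1*141/(-98)) = 422772 - (-1832 + 44884 + 564 + 458*(-1/98) - 13818 - 1*141*(-1/98)) = 422772 - (-1832 + 44884 + 564 - 229/49 - 13818 + 141/98) = 422772 - 1*2919887/98 = 422772 - 2919887/98 = 38511769/98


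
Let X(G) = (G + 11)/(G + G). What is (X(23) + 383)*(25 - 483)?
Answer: -4042308/23 ≈ -1.7575e+5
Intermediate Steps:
X(G) = (11 + G)/(2*G) (X(G) = (11 + G)/((2*G)) = (11 + G)*(1/(2*G)) = (11 + G)/(2*G))
(X(23) + 383)*(25 - 483) = ((½)*(11 + 23)/23 + 383)*(25 - 483) = ((½)*(1/23)*34 + 383)*(-458) = (17/23 + 383)*(-458) = (8826/23)*(-458) = -4042308/23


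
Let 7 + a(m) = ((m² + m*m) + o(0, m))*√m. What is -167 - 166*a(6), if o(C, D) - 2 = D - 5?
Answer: 995 - 12450*√6 ≈ -29501.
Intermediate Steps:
o(C, D) = -3 + D (o(C, D) = 2 + (D - 5) = 2 + (-5 + D) = -3 + D)
a(m) = -7 + √m*(-3 + m + 2*m²) (a(m) = -7 + ((m² + m*m) + (-3 + m))*√m = -7 + ((m² + m²) + (-3 + m))*√m = -7 + (2*m² + (-3 + m))*√m = -7 + (-3 + m + 2*m²)*√m = -7 + √m*(-3 + m + 2*m²))
-167 - 166*a(6) = -167 - 166*(-7 + 2*6^(5/2) + √6*(-3 + 6)) = -167 - 166*(-7 + 2*(36*√6) + √6*3) = -167 - 166*(-7 + 72*√6 + 3*√6) = -167 - 166*(-7 + 75*√6) = -167 - (-1162 + 12450*√6) = -167 + (1162 - 12450*√6) = 995 - 12450*√6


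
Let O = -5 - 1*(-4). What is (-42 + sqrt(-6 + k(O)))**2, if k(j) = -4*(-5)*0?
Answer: (42 - I*sqrt(6))**2 ≈ 1758.0 - 205.76*I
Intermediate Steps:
O = -1 (O = -5 + 4 = -1)
k(j) = 0 (k(j) = 20*0 = 0)
(-42 + sqrt(-6 + k(O)))**2 = (-42 + sqrt(-6 + 0))**2 = (-42 + sqrt(-6))**2 = (-42 + I*sqrt(6))**2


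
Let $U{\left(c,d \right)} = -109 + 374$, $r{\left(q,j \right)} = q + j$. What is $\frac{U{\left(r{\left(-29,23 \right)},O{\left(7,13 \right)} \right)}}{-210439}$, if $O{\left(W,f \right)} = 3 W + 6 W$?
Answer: $- \frac{265}{210439} \approx -0.0012593$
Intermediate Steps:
$O{\left(W,f \right)} = 9 W$
$r{\left(q,j \right)} = j + q$
$U{\left(c,d \right)} = 265$
$\frac{U{\left(r{\left(-29,23 \right)},O{\left(7,13 \right)} \right)}}{-210439} = \frac{265}{-210439} = 265 \left(- \frac{1}{210439}\right) = - \frac{265}{210439}$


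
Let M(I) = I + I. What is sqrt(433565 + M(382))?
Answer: sqrt(434329) ≈ 659.04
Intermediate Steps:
M(I) = 2*I
sqrt(433565 + M(382)) = sqrt(433565 + 2*382) = sqrt(433565 + 764) = sqrt(434329)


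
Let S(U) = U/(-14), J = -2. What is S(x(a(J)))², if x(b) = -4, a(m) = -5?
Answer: 4/49 ≈ 0.081633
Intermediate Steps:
S(U) = -U/14 (S(U) = U*(-1/14) = -U/14)
S(x(a(J)))² = (-1/14*(-4))² = (2/7)² = 4/49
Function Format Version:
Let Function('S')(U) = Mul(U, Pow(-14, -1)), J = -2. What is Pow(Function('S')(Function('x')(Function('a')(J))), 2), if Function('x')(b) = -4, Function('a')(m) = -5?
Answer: Rational(4, 49) ≈ 0.081633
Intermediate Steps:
Function('S')(U) = Mul(Rational(-1, 14), U) (Function('S')(U) = Mul(U, Rational(-1, 14)) = Mul(Rational(-1, 14), U))
Pow(Function('S')(Function('x')(Function('a')(J))), 2) = Pow(Mul(Rational(-1, 14), -4), 2) = Pow(Rational(2, 7), 2) = Rational(4, 49)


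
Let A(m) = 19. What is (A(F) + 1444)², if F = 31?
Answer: 2140369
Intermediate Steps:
(A(F) + 1444)² = (19 + 1444)² = 1463² = 2140369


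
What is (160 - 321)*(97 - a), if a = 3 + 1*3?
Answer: -14651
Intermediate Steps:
a = 6 (a = 3 + 3 = 6)
(160 - 321)*(97 - a) = (160 - 321)*(97 - 1*6) = -161*(97 - 6) = -161*91 = -14651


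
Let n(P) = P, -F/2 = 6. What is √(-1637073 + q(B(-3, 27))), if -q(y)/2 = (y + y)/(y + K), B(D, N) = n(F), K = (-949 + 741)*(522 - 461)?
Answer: I*√660108761949/635 ≈ 1279.5*I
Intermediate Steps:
F = -12 (F = -2*6 = -12)
K = -12688 (K = -208*61 = -12688)
B(D, N) = -12
q(y) = -4*y/(-12688 + y) (q(y) = -2*(y + y)/(y - 12688) = -2*2*y/(-12688 + y) = -4*y/(-12688 + y))
√(-1637073 + q(B(-3, 27))) = √(-1637073 - 4*(-12)/(-12688 - 12)) = √(-1637073 - 4*(-12)/(-12700)) = √(-1637073 - 4*(-12)*(-1/12700)) = √(-1637073 - 12/3175) = √(-5197706787/3175) = I*√660108761949/635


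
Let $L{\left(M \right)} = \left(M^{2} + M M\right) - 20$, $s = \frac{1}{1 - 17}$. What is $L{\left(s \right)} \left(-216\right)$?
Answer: $\frac{69093}{16} \approx 4318.3$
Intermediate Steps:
$s = - \frac{1}{16}$ ($s = \frac{1}{-16} = - \frac{1}{16} \approx -0.0625$)
$L{\left(M \right)} = -20 + 2 M^{2}$ ($L{\left(M \right)} = \left(M^{2} + M^{2}\right) - 20 = 2 M^{2} - 20 = -20 + 2 M^{2}$)
$L{\left(s \right)} \left(-216\right) = \left(-20 + 2 \left(- \frac{1}{16}\right)^{2}\right) \left(-216\right) = \left(-20 + 2 \cdot \frac{1}{256}\right) \left(-216\right) = \left(-20 + \frac{1}{128}\right) \left(-216\right) = \left(- \frac{2559}{128}\right) \left(-216\right) = \frac{69093}{16}$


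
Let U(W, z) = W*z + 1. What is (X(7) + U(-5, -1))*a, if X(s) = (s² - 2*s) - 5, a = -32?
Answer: -1152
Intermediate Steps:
U(W, z) = 1 + W*z
X(s) = -5 + s² - 2*s
(X(7) + U(-5, -1))*a = ((-5 + 7² - 2*7) + (1 - 5*(-1)))*(-32) = ((-5 + 49 - 14) + (1 + 5))*(-32) = (30 + 6)*(-32) = 36*(-32) = -1152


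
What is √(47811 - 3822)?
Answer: √43989 ≈ 209.74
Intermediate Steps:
√(47811 - 3822) = √43989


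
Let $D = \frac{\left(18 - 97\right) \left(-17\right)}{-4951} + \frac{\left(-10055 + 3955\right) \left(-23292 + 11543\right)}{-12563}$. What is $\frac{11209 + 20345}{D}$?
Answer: $- \frac{1962640277802}{354849596009} \approx -5.5309$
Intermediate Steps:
$D = - \frac{354849596009}{62199413}$ ($D = \left(-79\right) \left(-17\right) \left(- \frac{1}{4951}\right) + \left(-6100\right) \left(-11749\right) \left(- \frac{1}{12563}\right) = 1343 \left(- \frac{1}{4951}\right) + 71668900 \left(- \frac{1}{12563}\right) = - \frac{1343}{4951} - \frac{71668900}{12563} = - \frac{354849596009}{62199413} \approx -5705.0$)
$\frac{11209 + 20345}{D} = \frac{11209 + 20345}{- \frac{354849596009}{62199413}} = 31554 \left(- \frac{62199413}{354849596009}\right) = - \frac{1962640277802}{354849596009}$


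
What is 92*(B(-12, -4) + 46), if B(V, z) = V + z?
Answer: 2760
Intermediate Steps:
92*(B(-12, -4) + 46) = 92*((-12 - 4) + 46) = 92*(-16 + 46) = 92*30 = 2760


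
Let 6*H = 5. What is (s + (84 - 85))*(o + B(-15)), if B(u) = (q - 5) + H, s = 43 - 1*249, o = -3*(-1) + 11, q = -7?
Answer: -1173/2 ≈ -586.50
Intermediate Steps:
o = 14 (o = 3 + 11 = 14)
H = ⅚ (H = (⅙)*5 = ⅚ ≈ 0.83333)
s = -206 (s = 43 - 249 = -206)
B(u) = -67/6 (B(u) = (-7 - 5) + ⅚ = -12 + ⅚ = -67/6)
(s + (84 - 85))*(o + B(-15)) = (-206 + (84 - 85))*(14 - 67/6) = (-206 - 1)*(17/6) = -207*17/6 = -1173/2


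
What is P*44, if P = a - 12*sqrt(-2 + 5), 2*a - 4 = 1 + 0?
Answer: 110 - 528*sqrt(3) ≈ -804.52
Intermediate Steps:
a = 5/2 (a = 2 + (1 + 0)/2 = 2 + (1/2)*1 = 2 + 1/2 = 5/2 ≈ 2.5000)
P = 5/2 - 12*sqrt(3) (P = 5/2 - 12*sqrt(-2 + 5) = 5/2 - 12*sqrt(3) ≈ -18.285)
P*44 = (5/2 - 12*sqrt(3))*44 = 110 - 528*sqrt(3)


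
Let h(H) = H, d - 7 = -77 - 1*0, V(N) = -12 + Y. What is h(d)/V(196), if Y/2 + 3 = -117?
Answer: 5/18 ≈ 0.27778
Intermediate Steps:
Y = -240 (Y = -6 + 2*(-117) = -6 - 234 = -240)
V(N) = -252 (V(N) = -12 - 240 = -252)
d = -70 (d = 7 + (-77 - 1*0) = 7 + (-77 + 0) = 7 - 77 = -70)
h(d)/V(196) = -70/(-252) = -70*(-1/252) = 5/18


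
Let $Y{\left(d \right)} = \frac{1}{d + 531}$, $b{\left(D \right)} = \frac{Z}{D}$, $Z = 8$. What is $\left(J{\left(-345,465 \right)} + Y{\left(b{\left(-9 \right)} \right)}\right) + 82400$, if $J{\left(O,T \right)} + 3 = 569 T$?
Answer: $\frac{1655451131}{4771} \approx 3.4698 \cdot 10^{5}$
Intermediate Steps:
$J{\left(O,T \right)} = -3 + 569 T$
$b{\left(D \right)} = \frac{8}{D}$
$Y{\left(d \right)} = \frac{1}{531 + d}$
$\left(J{\left(-345,465 \right)} + Y{\left(b{\left(-9 \right)} \right)}\right) + 82400 = \left(\left(-3 + 569 \cdot 465\right) + \frac{1}{531 + \frac{8}{-9}}\right) + 82400 = \left(\left(-3 + 264585\right) + \frac{1}{531 + 8 \left(- \frac{1}{9}\right)}\right) + 82400 = \left(264582 + \frac{1}{531 - \frac{8}{9}}\right) + 82400 = \left(264582 + \frac{1}{\frac{4771}{9}}\right) + 82400 = \left(264582 + \frac{9}{4771}\right) + 82400 = \frac{1262320731}{4771} + 82400 = \frac{1655451131}{4771}$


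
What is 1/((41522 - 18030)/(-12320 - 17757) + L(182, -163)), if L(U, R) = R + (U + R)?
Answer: -30077/4354580 ≈ -0.0069070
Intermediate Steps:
L(U, R) = U + 2*R (L(U, R) = R + (R + U) = U + 2*R)
1/((41522 - 18030)/(-12320 - 17757) + L(182, -163)) = 1/((41522 - 18030)/(-12320 - 17757) + (182 + 2*(-163))) = 1/(23492/(-30077) + (182 - 326)) = 1/(23492*(-1/30077) - 144) = 1/(-23492/30077 - 144) = 1/(-4354580/30077) = -30077/4354580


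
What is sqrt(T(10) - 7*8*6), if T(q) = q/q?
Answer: I*sqrt(335) ≈ 18.303*I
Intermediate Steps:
T(q) = 1
sqrt(T(10) - 7*8*6) = sqrt(1 - 7*8*6) = sqrt(1 - 56*6) = sqrt(1 - 336) = sqrt(-335) = I*sqrt(335)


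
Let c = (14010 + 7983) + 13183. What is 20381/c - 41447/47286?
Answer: -247101853/831666168 ≈ -0.29712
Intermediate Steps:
c = 35176 (c = 21993 + 13183 = 35176)
20381/c - 41447/47286 = 20381/35176 - 41447/47286 = -247101853/831666168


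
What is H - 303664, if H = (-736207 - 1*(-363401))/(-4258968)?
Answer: -92378206139/304212 ≈ -3.0366e+5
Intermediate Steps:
H = 26629/304212 (H = (-736207 + 363401)*(-1/4258968) = -372806*(-1/4258968) = 26629/304212 ≈ 0.087534)
H - 303664 = 26629/304212 - 303664 = -92378206139/304212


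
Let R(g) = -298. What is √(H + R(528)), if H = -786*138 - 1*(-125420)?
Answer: √16654 ≈ 129.05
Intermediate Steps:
H = 16952 (H = -108468 + 125420 = 16952)
√(H + R(528)) = √(16952 - 298) = √16654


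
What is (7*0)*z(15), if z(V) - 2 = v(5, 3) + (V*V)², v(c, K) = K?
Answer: 0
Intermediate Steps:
z(V) = 5 + V⁴ (z(V) = 2 + (3 + (V*V)²) = 2 + (3 + (V²)²) = 2 + (3 + V⁴) = 5 + V⁴)
(7*0)*z(15) = (7*0)*(5 + 15⁴) = 0*(5 + 50625) = 0*50630 = 0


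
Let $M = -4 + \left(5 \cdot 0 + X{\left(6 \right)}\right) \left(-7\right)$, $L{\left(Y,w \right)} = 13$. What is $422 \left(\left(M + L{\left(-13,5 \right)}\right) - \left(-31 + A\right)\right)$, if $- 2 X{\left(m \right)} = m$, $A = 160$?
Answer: $-41778$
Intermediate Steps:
$X{\left(m \right)} = - \frac{m}{2}$
$M = 17$ ($M = -4 + \left(5 \cdot 0 - 3\right) \left(-7\right) = -4 + \left(0 - 3\right) \left(-7\right) = -4 - -21 = -4 + 21 = 17$)
$422 \left(\left(M + L{\left(-13,5 \right)}\right) - \left(-31 + A\right)\right) = 422 \left(\left(17 + 13\right) + \left(31 - 160\right)\right) = 422 \left(30 + \left(31 - 160\right)\right) = 422 \left(30 - 129\right) = 422 \left(-99\right) = -41778$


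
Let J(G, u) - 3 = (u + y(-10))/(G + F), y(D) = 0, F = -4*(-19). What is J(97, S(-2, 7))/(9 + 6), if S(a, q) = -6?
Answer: 171/865 ≈ 0.19769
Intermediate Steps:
F = 76
J(G, u) = 3 + u/(76 + G) (J(G, u) = 3 + (u + 0)/(G + 76) = 3 + u/(76 + G))
J(97, S(-2, 7))/(9 + 6) = ((228 - 6 + 3*97)/(76 + 97))/(9 + 6) = ((228 - 6 + 291)/173)/15 = ((1/173)*513)*(1/15) = (513/173)*(1/15) = 171/865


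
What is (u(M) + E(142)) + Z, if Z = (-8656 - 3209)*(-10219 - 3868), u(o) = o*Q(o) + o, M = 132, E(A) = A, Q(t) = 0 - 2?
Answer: 167142265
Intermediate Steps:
Q(t) = -2
u(o) = -o (u(o) = o*(-2) + o = -2*o + o = -o)
Z = 167142255 (Z = -11865*(-14087) = 167142255)
(u(M) + E(142)) + Z = (-1*132 + 142) + 167142255 = (-132 + 142) + 167142255 = 10 + 167142255 = 167142265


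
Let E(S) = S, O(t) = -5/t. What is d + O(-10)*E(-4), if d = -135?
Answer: -137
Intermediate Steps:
d + O(-10)*E(-4) = -135 - 5/(-10)*(-4) = -135 - 5*(-1/10)*(-4) = -135 + (1/2)*(-4) = -135 - 2 = -137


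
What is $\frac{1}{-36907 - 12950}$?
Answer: $- \frac{1}{49857} \approx -2.0057 \cdot 10^{-5}$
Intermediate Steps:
$\frac{1}{-36907 - 12950} = \frac{1}{-49857} = - \frac{1}{49857}$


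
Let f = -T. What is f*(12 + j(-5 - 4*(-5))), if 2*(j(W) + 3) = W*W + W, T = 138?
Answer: -17802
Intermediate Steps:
j(W) = -3 + W/2 + W²/2 (j(W) = -3 + (W*W + W)/2 = -3 + (W² + W)/2 = -3 + (W + W²)/2 = -3 + (W/2 + W²/2) = -3 + W/2 + W²/2)
f = -138 (f = -1*138 = -138)
f*(12 + j(-5 - 4*(-5))) = -138*(12 + (-3 + (-5 - 4*(-5))/2 + (-5 - 4*(-5))²/2)) = -138*(12 + (-3 + (-5 + 20)/2 + (-5 + 20)²/2)) = -138*(12 + (-3 + (½)*15 + (½)*15²)) = -138*(12 + (-3 + 15/2 + (½)*225)) = -138*(12 + (-3 + 15/2 + 225/2)) = -138*(12 + 117) = -138*129 = -17802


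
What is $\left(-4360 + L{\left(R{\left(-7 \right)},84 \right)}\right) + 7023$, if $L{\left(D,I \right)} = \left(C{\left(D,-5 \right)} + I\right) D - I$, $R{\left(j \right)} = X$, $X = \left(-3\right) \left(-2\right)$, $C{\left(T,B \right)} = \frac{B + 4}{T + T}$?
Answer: $\frac{6165}{2} \approx 3082.5$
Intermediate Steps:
$C{\left(T,B \right)} = \frac{4 + B}{2 T}$
$X = 6$
$R{\left(j \right)} = 6$
$L{\left(D,I \right)} = - I + D \left(I - \frac{1}{2 D}\right)$ ($L{\left(D,I \right)} = \left(\frac{4 - 5}{2 D} + I\right) D - I = \left(\frac{1}{2} \frac{1}{D} \left(-1\right) + I\right) D - I = \left(- \frac{1}{2 D} + I\right) D - I = \left(I - \frac{1}{2 D}\right) D - I = D \left(I - \frac{1}{2 D}\right) - I = - I + D \left(I - \frac{1}{2 D}\right)$)
$\left(-4360 + L{\left(R{\left(-7 \right)},84 \right)}\right) + 7023 = \left(-4360 - - \frac{839}{2}\right) + 7023 = \left(-4360 + \frac{839}{2}\right) + 7023 = - \frac{7881}{2} + 7023 = \frac{6165}{2}$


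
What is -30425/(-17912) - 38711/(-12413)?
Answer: 1071056957/222341656 ≈ 4.8172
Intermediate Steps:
-30425/(-17912) - 38711/(-12413) = -30425*(-1/17912) - 38711*(-1/12413) = 30425/17912 + 38711/12413 = 1071056957/222341656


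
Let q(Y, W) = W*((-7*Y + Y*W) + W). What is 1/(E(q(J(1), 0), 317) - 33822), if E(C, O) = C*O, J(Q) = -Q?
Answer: -1/33822 ≈ -2.9567e-5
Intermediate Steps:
q(Y, W) = W*(W - 7*Y + W*Y) (q(Y, W) = W*((-7*Y + W*Y) + W) = W*(W - 7*Y + W*Y))
1/(E(q(J(1), 0), 317) - 33822) = 1/((0*(0 - (-7) + 0*(-1*1)))*317 - 33822) = 1/((0*(0 - 7*(-1) + 0*(-1)))*317 - 33822) = 1/((0*(0 + 7 + 0))*317 - 33822) = 1/((0*7)*317 - 33822) = 1/(0*317 - 33822) = 1/(0 - 33822) = 1/(-33822) = -1/33822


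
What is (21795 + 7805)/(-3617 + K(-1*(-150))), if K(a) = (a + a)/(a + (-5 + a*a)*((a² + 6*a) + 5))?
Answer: -623370820000/76173387013 ≈ -8.1836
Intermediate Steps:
K(a) = 2*a/(a + (-5 + a²)*(5 + a² + 6*a)) (K(a) = (2*a)/(a + (-5 + a²)*(5 + a² + 6*a)) = 2*a/(a + (-5 + a²)*(5 + a² + 6*a)))
(21795 + 7805)/(-3617 + K(-1*(-150))) = (21795 + 7805)/(-3617 + 2*(-1*(-150))/(-25 + (-1*(-150))⁴ - (-29)*(-150) + 6*(-1*(-150))³)) = 29600/(-3617 + 2*150/(-25 + 150⁴ - 29*150 + 6*150³)) = 29600/(-3617 + 2*150/(-25 + 506250000 - 4350 + 6*3375000)) = 29600/(-3617 + 2*150/(-25 + 506250000 - 4350 + 20250000)) = 29600/(-3617 + 2*150/526495625) = 29600/(-3617 + 2*150*(1/526495625)) = 29600/(-3617 + 12/21059825) = 29600/(-76173387013/21059825) = 29600*(-21059825/76173387013) = -623370820000/76173387013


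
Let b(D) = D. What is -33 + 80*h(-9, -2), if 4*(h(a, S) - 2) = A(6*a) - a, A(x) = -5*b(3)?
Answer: 7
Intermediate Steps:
A(x) = -15 (A(x) = -5*3 = -15)
h(a, S) = -7/4 - a/4 (h(a, S) = 2 + (-15 - a)/4 = 2 + (-15/4 - a/4) = -7/4 - a/4)
-33 + 80*h(-9, -2) = -33 + 80*(-7/4 - ¼*(-9)) = -33 + 80*(-7/4 + 9/4) = -33 + 80*(½) = -33 + 40 = 7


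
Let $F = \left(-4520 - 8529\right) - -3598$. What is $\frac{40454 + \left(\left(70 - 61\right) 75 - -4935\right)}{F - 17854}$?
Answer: $- \frac{46064}{27305} \approx -1.687$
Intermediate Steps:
$F = -9451$ ($F = -13049 + 3598 = -9451$)
$\frac{40454 + \left(\left(70 - 61\right) 75 - -4935\right)}{F - 17854} = \frac{40454 + \left(\left(70 - 61\right) 75 - -4935\right)}{-9451 - 17854} = \frac{40454 + \left(9 \cdot 75 + 4935\right)}{-27305} = \left(40454 + \left(675 + 4935\right)\right) \left(- \frac{1}{27305}\right) = \left(40454 + 5610\right) \left(- \frac{1}{27305}\right) = 46064 \left(- \frac{1}{27305}\right) = - \frac{46064}{27305}$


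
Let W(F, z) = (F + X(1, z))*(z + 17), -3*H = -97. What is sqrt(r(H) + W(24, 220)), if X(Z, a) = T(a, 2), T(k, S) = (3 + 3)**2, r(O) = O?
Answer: 13*sqrt(759)/3 ≈ 119.38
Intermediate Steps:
H = 97/3 (H = -1/3*(-97) = 97/3 ≈ 32.333)
T(k, S) = 36 (T(k, S) = 6**2 = 36)
X(Z, a) = 36
W(F, z) = (17 + z)*(36 + F) (W(F, z) = (F + 36)*(z + 17) = (36 + F)*(17 + z) = (17 + z)*(36 + F))
sqrt(r(H) + W(24, 220)) = sqrt(97/3 + (612 + 17*24 + 36*220 + 24*220)) = sqrt(97/3 + (612 + 408 + 7920 + 5280)) = sqrt(97/3 + 14220) = sqrt(42757/3) = 13*sqrt(759)/3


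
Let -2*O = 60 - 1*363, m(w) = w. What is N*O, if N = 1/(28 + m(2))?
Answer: 101/20 ≈ 5.0500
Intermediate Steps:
O = 303/2 (O = -(60 - 1*363)/2 = -(60 - 363)/2 = -½*(-303) = 303/2 ≈ 151.50)
N = 1/30 (N = 1/(28 + 2) = 1/30 ≈ 0.033333)
N*O = (1/30)*(303/2) = 101/20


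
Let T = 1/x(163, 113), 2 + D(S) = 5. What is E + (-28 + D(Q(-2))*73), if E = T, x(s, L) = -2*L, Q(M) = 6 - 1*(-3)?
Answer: 43165/226 ≈ 191.00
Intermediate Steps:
Q(M) = 9 (Q(M) = 6 + 3 = 9)
D(S) = 3 (D(S) = -2 + 5 = 3)
T = -1/226 (T = 1/(-2*113) = 1/(-226) = -1/226 ≈ -0.0044248)
E = -1/226 ≈ -0.0044248
E + (-28 + D(Q(-2))*73) = -1/226 + (-28 + 3*73) = -1/226 + (-28 + 219) = -1/226 + 191 = 43165/226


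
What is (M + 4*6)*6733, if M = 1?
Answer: 168325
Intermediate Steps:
(M + 4*6)*6733 = (1 + 4*6)*6733 = (1 + 24)*6733 = 25*6733 = 168325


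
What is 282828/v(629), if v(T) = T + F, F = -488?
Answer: 94276/47 ≈ 2005.9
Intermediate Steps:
v(T) = -488 + T (v(T) = T - 488 = -488 + T)
282828/v(629) = 282828/(-488 + 629) = 282828/141 = 282828*(1/141) = 94276/47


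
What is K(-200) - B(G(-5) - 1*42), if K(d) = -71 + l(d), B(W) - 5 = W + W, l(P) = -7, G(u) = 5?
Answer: -9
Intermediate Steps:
B(W) = 5 + 2*W (B(W) = 5 + (W + W) = 5 + 2*W)
K(d) = -78 (K(d) = -71 - 7 = -78)
K(-200) - B(G(-5) - 1*42) = -78 - (5 + 2*(5 - 1*42)) = -78 - (5 + 2*(5 - 42)) = -78 - (5 + 2*(-37)) = -78 - (5 - 74) = -78 - 1*(-69) = -78 + 69 = -9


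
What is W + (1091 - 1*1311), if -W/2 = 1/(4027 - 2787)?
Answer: -136401/620 ≈ -220.00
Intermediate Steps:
W = -1/620 (W = -2/(4027 - 2787) = -2/1240 = -2*1/1240 = -1/620 ≈ -0.0016129)
W + (1091 - 1*1311) = -1/620 + (1091 - 1*1311) = -1/620 + (1091 - 1311) = -1/620 - 220 = -136401/620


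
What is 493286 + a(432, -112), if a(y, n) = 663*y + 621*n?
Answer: 710150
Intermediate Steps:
a(y, n) = 621*n + 663*y
493286 + a(432, -112) = 493286 + (621*(-112) + 663*432) = 493286 + (-69552 + 286416) = 493286 + 216864 = 710150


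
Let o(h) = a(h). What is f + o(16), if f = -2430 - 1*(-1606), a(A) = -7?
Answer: -831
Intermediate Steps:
o(h) = -7
f = -824 (f = -2430 + 1606 = -824)
f + o(16) = -824 - 7 = -831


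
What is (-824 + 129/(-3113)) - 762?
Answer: -4937347/3113 ≈ -1586.0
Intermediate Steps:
(-824 + 129/(-3113)) - 762 = (-824 + 129*(-1/3113)) - 762 = (-824 - 129/3113) - 762 = -2565241/3113 - 762 = -4937347/3113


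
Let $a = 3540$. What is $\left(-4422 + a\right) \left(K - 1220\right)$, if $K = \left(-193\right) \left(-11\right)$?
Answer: $-796446$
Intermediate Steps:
$K = 2123$
$\left(-4422 + a\right) \left(K - 1220\right) = \left(-4422 + 3540\right) \left(2123 - 1220\right) = \left(-882\right) 903 = -796446$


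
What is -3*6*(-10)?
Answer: 180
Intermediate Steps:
-3*6*(-10) = -18*(-10) = 180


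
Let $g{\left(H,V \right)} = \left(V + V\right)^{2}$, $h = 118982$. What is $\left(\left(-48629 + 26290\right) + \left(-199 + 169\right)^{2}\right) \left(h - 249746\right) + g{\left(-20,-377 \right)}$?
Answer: $2804017912$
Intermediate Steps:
$g{\left(H,V \right)} = 4 V^{2}$ ($g{\left(H,V \right)} = \left(2 V\right)^{2} = 4 V^{2}$)
$\left(\left(-48629 + 26290\right) + \left(-199 + 169\right)^{2}\right) \left(h - 249746\right) + g{\left(-20,-377 \right)} = \left(\left(-48629 + 26290\right) + \left(-199 + 169\right)^{2}\right) \left(118982 - 249746\right) + 4 \left(-377\right)^{2} = \left(-22339 + \left(-30\right)^{2}\right) \left(-130764\right) + 4 \cdot 142129 = \left(-22339 + 900\right) \left(-130764\right) + 568516 = \left(-21439\right) \left(-130764\right) + 568516 = 2803449396 + 568516 = 2804017912$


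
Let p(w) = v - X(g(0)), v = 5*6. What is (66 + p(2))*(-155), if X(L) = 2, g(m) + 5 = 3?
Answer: -14570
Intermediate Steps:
g(m) = -2 (g(m) = -5 + 3 = -2)
v = 30
p(w) = 28 (p(w) = 30 - 1*2 = 30 - 2 = 28)
(66 + p(2))*(-155) = (66 + 28)*(-155) = 94*(-155) = -14570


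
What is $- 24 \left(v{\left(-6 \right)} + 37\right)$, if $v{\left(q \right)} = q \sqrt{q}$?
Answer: $-888 + 144 i \sqrt{6} \approx -888.0 + 352.73 i$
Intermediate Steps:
$v{\left(q \right)} = q^{\frac{3}{2}}$
$- 24 \left(v{\left(-6 \right)} + 37\right) = - 24 \left(\left(-6\right)^{\frac{3}{2}} + 37\right) = - 24 \left(- 6 i \sqrt{6} + 37\right) = - 24 \left(37 - 6 i \sqrt{6}\right) = -888 + 144 i \sqrt{6}$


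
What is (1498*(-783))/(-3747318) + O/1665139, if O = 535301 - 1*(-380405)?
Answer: 897423287389/1039967557867 ≈ 0.86293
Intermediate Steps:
O = 915706 (O = 535301 + 380405 = 915706)
(1498*(-783))/(-3747318) + O/1665139 = (1498*(-783))/(-3747318) + 915706/1665139 = -1172934*(-1/3747318) + 915706*(1/1665139) = 195489/624553 + 915706/1665139 = 897423287389/1039967557867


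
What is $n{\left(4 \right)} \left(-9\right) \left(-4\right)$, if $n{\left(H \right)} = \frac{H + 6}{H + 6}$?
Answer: $36$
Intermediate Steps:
$n{\left(H \right)} = 1$ ($n{\left(H \right)} = \frac{6 + H}{6 + H} = 1$)
$n{\left(4 \right)} \left(-9\right) \left(-4\right) = 1 \left(-9\right) \left(-4\right) = \left(-9\right) \left(-4\right) = 36$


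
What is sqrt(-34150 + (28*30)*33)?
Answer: I*sqrt(6430) ≈ 80.187*I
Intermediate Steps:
sqrt(-34150 + (28*30)*33) = sqrt(-34150 + 840*33) = sqrt(-34150 + 27720) = sqrt(-6430) = I*sqrt(6430)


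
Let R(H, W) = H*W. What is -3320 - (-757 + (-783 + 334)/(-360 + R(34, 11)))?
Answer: -35433/14 ≈ -2530.9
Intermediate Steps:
-3320 - (-757 + (-783 + 334)/(-360 + R(34, 11))) = -3320 - (-757 + (-783 + 334)/(-360 + 34*11)) = -3320 - (-757 - 449/(-360 + 374)) = -3320 - (-757 - 449/14) = -3320 - 1*(-11047/14) = -3320 + 11047/14 = -35433/14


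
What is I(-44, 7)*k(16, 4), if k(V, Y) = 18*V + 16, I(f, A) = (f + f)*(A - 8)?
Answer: 26752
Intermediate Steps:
I(f, A) = 2*f*(-8 + A) (I(f, A) = (2*f)*(-8 + A) = 2*f*(-8 + A))
k(V, Y) = 16 + 18*V
I(-44, 7)*k(16, 4) = (2*(-44)*(-8 + 7))*(16 + 18*16) = (2*(-44)*(-1))*(16 + 288) = 88*304 = 26752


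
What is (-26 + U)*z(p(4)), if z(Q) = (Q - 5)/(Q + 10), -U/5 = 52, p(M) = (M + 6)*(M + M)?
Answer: -715/3 ≈ -238.33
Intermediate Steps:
p(M) = 2*M*(6 + M) (p(M) = (6 + M)*(2*M) = 2*M*(6 + M))
U = -260 (U = -5*52 = -260)
z(Q) = (-5 + Q)/(10 + Q)
(-26 + U)*z(p(4)) = (-26 - 260)*((-5 + 2*4*(6 + 4))/(10 + 2*4*(6 + 4))) = -286*(-5 + 2*4*10)/(10 + 2*4*10) = -286*(-5 + 80)/(10 + 80) = -286*75/90 = -143*75/45 = -286*⅚ = -715/3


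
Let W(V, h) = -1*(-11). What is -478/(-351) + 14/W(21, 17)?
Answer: 10172/3861 ≈ 2.6346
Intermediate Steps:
W(V, h) = 11
-478/(-351) + 14/W(21, 17) = -478/(-351) + 14/11 = -478*(-1/351) + 14*(1/11) = 478/351 + 14/11 = 10172/3861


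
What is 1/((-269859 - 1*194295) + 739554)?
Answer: 1/275400 ≈ 3.6311e-6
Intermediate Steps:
1/((-269859 - 1*194295) + 739554) = 1/((-269859 - 194295) + 739554) = 1/(-464154 + 739554) = 1/275400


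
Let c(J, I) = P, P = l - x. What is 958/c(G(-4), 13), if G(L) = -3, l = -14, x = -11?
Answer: -958/3 ≈ -319.33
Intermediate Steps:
P = -3 (P = -14 - 1*(-11) = -14 + 11 = -3)
c(J, I) = -3
958/c(G(-4), 13) = 958/(-3) = 958*(-⅓) = -958/3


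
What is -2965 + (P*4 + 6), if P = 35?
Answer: -2819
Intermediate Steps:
-2965 + (P*4 + 6) = -2965 + (35*4 + 6) = -2965 + (140 + 6) = -2965 + 146 = -2819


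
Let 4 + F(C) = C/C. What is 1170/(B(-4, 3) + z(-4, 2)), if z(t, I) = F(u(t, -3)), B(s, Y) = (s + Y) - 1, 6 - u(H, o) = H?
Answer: -234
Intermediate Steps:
u(H, o) = 6 - H
B(s, Y) = -1 + Y + s (B(s, Y) = (Y + s) - 1 = -1 + Y + s)
F(C) = -3 (F(C) = -4 + C/C = -4 + 1 = -3)
z(t, I) = -3
1170/(B(-4, 3) + z(-4, 2)) = 1170/((-1 + 3 - 4) - 3) = 1170/(-2 - 3) = 1170/(-5) = 1170*(-1/5) = -234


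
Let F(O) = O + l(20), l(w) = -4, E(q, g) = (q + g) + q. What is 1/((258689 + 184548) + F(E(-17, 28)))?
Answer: 1/443227 ≈ 2.2562e-6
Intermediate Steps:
E(q, g) = g + 2*q (E(q, g) = (g + q) + q = g + 2*q)
F(O) = -4 + O (F(O) = O - 4 = -4 + O)
1/((258689 + 184548) + F(E(-17, 28))) = 1/((258689 + 184548) + (-4 + (28 + 2*(-17)))) = 1/(443237 + (-4 + (28 - 34))) = 1/(443237 + (-4 - 6)) = 1/(443237 - 10) = 1/443227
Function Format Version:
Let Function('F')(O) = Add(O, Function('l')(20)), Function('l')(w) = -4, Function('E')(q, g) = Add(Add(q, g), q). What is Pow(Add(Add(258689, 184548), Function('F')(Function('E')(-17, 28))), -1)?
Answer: Rational(1, 443227) ≈ 2.2562e-6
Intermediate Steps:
Function('E')(q, g) = Add(g, Mul(2, q)) (Function('E')(q, g) = Add(Add(g, q), q) = Add(g, Mul(2, q)))
Function('F')(O) = Add(-4, O) (Function('F')(O) = Add(O, -4) = Add(-4, O))
Pow(Add(Add(258689, 184548), Function('F')(Function('E')(-17, 28))), -1) = Pow(Add(Add(258689, 184548), Add(-4, Add(28, Mul(2, -17)))), -1) = Pow(Add(443237, Add(-4, Add(28, -34))), -1) = Pow(Add(443237, Add(-4, -6)), -1) = Pow(Add(443237, -10), -1) = Pow(443227, -1) = Rational(1, 443227)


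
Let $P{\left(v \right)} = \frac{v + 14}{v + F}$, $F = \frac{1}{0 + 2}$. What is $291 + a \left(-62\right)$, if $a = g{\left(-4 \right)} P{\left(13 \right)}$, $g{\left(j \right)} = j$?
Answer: $787$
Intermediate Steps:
$F = \frac{1}{2} \approx 0.5$
$P{\left(v \right)} = \frac{14 + v}{\frac{1}{2} + v}$ ($P{\left(v \right)} = \frac{v + 14}{v + \frac{1}{2}} = \frac{14 + v}{\frac{1}{2} + v}$)
$a = -8$ ($a = - 4 \frac{2 \left(14 + 13\right)}{1 + 2 \cdot 13} = - 4 \cdot 2 \frac{1}{1 + 26} \cdot 27 = - 4 \cdot 2 \cdot \frac{1}{27} \cdot 27 = \left(-4\right) 2 = -8$)
$291 + a \left(-62\right) = 291 - -496 = 291 + 496 = 787$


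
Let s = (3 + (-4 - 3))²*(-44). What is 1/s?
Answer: -1/704 ≈ -0.0014205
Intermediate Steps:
s = -704 (s = (3 - 7)²*(-44) = (-4)²*(-44) = 16*(-44) = -704)
1/s = 1/(-704) = -1/704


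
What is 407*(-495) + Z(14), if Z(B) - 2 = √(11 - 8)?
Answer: -201463 + √3 ≈ -2.0146e+5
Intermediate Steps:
Z(B) = 2 + √3 (Z(B) = 2 + √(11 - 8) = 2 + √3)
407*(-495) + Z(14) = 407*(-495) + (2 + √3) = -201465 + (2 + √3) = -201463 + √3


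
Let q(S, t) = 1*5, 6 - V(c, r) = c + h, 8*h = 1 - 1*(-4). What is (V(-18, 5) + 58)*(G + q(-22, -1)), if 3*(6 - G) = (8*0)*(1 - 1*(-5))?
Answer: 7161/8 ≈ 895.13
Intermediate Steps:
h = 5/8 (h = (1 - 1*(-4))/8 = (1 + 4)/8 = (⅛)*5 = 5/8 ≈ 0.62500)
V(c, r) = 43/8 - c (V(c, r) = 6 - (c + 5/8) = 6 - (5/8 + c) = 6 + (-5/8 - c) = 43/8 - c)
q(S, t) = 5
G = 6 (G = 6 - 8*0*(1 - 1*(-5))/3 = 6 - 0*(1 + 5) = 6 - 0*6 = 6 - ⅓*0 = 6 + 0 = 6)
(V(-18, 5) + 58)*(G + q(-22, -1)) = ((43/8 - 1*(-18)) + 58)*(6 + 5) = ((43/8 + 18) + 58)*11 = (187/8 + 58)*11 = (651/8)*11 = 7161/8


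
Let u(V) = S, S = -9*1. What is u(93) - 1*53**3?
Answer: -148886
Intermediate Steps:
S = -9
u(V) = -9
u(93) - 1*53**3 = -9 - 1*53**3 = -9 - 1*148877 = -9 - 148877 = -148886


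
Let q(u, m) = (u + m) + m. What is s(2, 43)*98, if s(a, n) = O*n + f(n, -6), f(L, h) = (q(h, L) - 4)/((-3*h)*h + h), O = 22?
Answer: 277928/3 ≈ 92643.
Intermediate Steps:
q(u, m) = u + 2*m (q(u, m) = (m + u) + m = u + 2*m)
f(L, h) = (-4 + h + 2*L)/(h - 3*h²) (f(L, h) = ((h + 2*L) - 4)/((-3*h)*h + h) = (-4 + h + 2*L)/(-3*h² + h) = (-4 + h + 2*L)/(h - 3*h²))
s(a, n) = 5/57 + 1253*n/57 (s(a, n) = 22*n + (4 - 1*(-6) - 2*n)/((-6)*(-1 + 3*(-6))) = 22*n - (4 + 6 - 2*n)/(6*(-1 - 18)) = 22*n - ⅙*(10 - 2*n)/(-19) = 22*n - ⅙*(-1/19)*(10 - 2*n) = 22*n + (5/57 - n/57) = 5/57 + 1253*n/57)
s(2, 43)*98 = (5/57 + (1253/57)*43)*98 = (5/57 + 53879/57)*98 = (2836/3)*98 = 277928/3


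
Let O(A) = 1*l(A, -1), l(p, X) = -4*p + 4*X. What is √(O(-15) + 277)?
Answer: 3*√37 ≈ 18.248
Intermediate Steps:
O(A) = -4 - 4*A (O(A) = 1*(-4*A + 4*(-1)) = 1*(-4*A - 4) = 1*(-4 - 4*A) = -4 - 4*A)
√(O(-15) + 277) = √((-4 - 4*(-15)) + 277) = √((-4 + 60) + 277) = √(56 + 277) = √333 = 3*√37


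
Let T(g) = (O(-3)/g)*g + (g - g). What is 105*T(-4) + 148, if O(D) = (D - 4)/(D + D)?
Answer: 541/2 ≈ 270.50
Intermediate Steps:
O(D) = (-4 + D)/(2*D) (O(D) = (-4 + D)/((2*D)) = (-4 + D)*(1/(2*D)) = (-4 + D)/(2*D))
T(g) = 7/6 (T(g) = (((½)*(-4 - 3)/(-3))/g)*g + (g - g) = (((½)*(-⅓)*(-7))/g)*g + 0 = (7/(6*g))*g + 0 = 7/6 + 0 = 7/6)
105*T(-4) + 148 = 105*(7/6) + 148 = 245/2 + 148 = 541/2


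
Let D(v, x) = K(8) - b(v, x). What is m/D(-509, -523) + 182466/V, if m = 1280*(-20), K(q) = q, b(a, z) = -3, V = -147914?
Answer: -1894302763/813527 ≈ -2328.5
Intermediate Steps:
D(v, x) = 11 (D(v, x) = 8 - 1*(-3) = 8 + 3 = 11)
m = -25600
m/D(-509, -523) + 182466/V = -25600/11 + 182466/(-147914) = -25600*1/11 + 182466*(-1/147914) = -25600/11 - 91233/73957 = -1894302763/813527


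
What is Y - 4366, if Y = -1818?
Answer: -6184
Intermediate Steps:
Y - 4366 = -1818 - 4366 = -6184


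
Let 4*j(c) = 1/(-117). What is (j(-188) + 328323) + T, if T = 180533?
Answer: 238144607/468 ≈ 5.0886e+5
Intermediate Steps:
j(c) = -1/468 (j(c) = (¼)/(-117) = (¼)*(-1/117) = -1/468)
(j(-188) + 328323) + T = (-1/468 + 328323) + 180533 = 153655163/468 + 180533 = 238144607/468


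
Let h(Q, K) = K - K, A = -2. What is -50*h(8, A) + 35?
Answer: 35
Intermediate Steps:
h(Q, K) = 0
-50*h(8, A) + 35 = -50*0 + 35 = 0 + 35 = 35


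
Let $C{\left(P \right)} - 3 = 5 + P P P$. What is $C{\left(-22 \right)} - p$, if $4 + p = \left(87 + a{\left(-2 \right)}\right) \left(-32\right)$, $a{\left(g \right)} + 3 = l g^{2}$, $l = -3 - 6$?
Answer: $-9100$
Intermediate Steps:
$l = -9$ ($l = -3 - 6 = -9$)
$a{\left(g \right)} = -3 - 9 g^{2}$
$p = -1540$ ($p = -4 + \left(87 - \left(3 + 9 \left(-2\right)^{2}\right)\right) \left(-32\right) = -4 + \left(87 - 39\right) \left(-32\right) = -4 + 48 \left(-32\right) = -4 - 1536 = -1540$)
$C{\left(P \right)} = 8 + P^{3}$ ($C{\left(P \right)} = 3 + \left(5 + P P P\right) = 3 + \left(5 + P^{2} P\right) = 3 + \left(5 + P^{3}\right) = 8 + P^{3}$)
$C{\left(-22 \right)} - p = \left(8 + \left(-22\right)^{3}\right) - -1540 = \left(8 - 10648\right) + 1540 = -10640 + 1540 = -9100$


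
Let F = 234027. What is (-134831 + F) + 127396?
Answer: 226592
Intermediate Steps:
(-134831 + F) + 127396 = (-134831 + 234027) + 127396 = 99196 + 127396 = 226592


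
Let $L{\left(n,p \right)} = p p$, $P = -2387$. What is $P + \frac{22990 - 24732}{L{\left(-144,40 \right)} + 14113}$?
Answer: $- \frac{37508673}{15713} \approx -2387.1$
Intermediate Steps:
$L{\left(n,p \right)} = p^{2}$
$P + \frac{22990 - 24732}{L{\left(-144,40 \right)} + 14113} = -2387 + \frac{22990 - 24732}{40^{2} + 14113} = -2387 - \frac{1742}{1600 + 14113} = -2387 - \frac{1742}{15713} = - \frac{37508673}{15713}$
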